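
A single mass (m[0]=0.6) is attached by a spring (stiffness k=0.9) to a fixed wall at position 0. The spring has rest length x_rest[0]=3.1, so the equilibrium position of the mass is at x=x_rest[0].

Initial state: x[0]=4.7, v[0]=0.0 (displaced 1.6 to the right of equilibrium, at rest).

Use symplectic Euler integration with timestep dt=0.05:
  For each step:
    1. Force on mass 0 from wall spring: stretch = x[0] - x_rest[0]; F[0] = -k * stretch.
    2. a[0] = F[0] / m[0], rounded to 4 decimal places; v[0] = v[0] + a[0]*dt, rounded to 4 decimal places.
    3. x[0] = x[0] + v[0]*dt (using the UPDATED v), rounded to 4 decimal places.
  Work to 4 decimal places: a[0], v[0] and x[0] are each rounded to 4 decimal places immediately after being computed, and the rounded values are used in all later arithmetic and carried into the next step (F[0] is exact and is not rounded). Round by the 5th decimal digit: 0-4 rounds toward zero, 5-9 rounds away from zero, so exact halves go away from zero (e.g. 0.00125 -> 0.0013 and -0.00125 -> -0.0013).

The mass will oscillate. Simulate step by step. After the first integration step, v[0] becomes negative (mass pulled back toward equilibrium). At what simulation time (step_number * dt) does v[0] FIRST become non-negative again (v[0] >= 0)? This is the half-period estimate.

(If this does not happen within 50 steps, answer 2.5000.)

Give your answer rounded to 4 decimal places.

Step 0: x=[4.7000] v=[0.0000]
Step 1: x=[4.6940] v=[-0.1200]
Step 2: x=[4.6820] v=[-0.2396]
Step 3: x=[4.6641] v=[-0.3583]
Step 4: x=[4.6403] v=[-0.4756]
Step 5: x=[4.6107] v=[-0.5911]
Step 6: x=[4.5755] v=[-0.7044]
Step 7: x=[4.5347] v=[-0.8151]
Step 8: x=[4.4886] v=[-0.9227]
Step 9: x=[4.4373] v=[-1.0268]
Step 10: x=[4.3809] v=[-1.1271]
Step 11: x=[4.3197] v=[-1.2232]
Step 12: x=[4.2540] v=[-1.3147]
Step 13: x=[4.1839] v=[-1.4013]
Step 14: x=[4.1098] v=[-1.4826]
Step 15: x=[4.0319] v=[-1.5583]
Step 16: x=[3.9505] v=[-1.6282]
Step 17: x=[3.8659] v=[-1.6920]
Step 18: x=[3.7784] v=[-1.7494]
Step 19: x=[3.6884] v=[-1.8003]
Step 20: x=[3.5962] v=[-1.8444]
Step 21: x=[3.5021] v=[-1.8816]
Step 22: x=[3.4065] v=[-1.9118]
Step 23: x=[3.3098] v=[-1.9348]
Step 24: x=[3.2123] v=[-1.9505]
Step 25: x=[3.1144] v=[-1.9589]
Step 26: x=[3.0164] v=[-1.9600]
Step 27: x=[2.9187] v=[-1.9537]
Step 28: x=[2.8217] v=[-1.9401]
Step 29: x=[2.7257] v=[-1.9192]
Step 30: x=[2.6311] v=[-1.8911]
Step 31: x=[2.5383] v=[-1.8559]
Step 32: x=[2.4476] v=[-1.8138]
Step 33: x=[2.3594] v=[-1.7649]
Step 34: x=[2.2739] v=[-1.7094]
Step 35: x=[2.1915] v=[-1.6474]
Step 36: x=[2.1125] v=[-1.5793]
Step 37: x=[2.0372] v=[-1.5052]
Step 38: x=[1.9659] v=[-1.4255]
Step 39: x=[1.8989] v=[-1.3404]
Step 40: x=[1.8364] v=[-1.2503]
Step 41: x=[1.7786] v=[-1.1555]
Step 42: x=[1.7258] v=[-1.0564]
Step 43: x=[1.6781] v=[-0.9533]
Step 44: x=[1.6358] v=[-0.8467]
Step 45: x=[1.5990] v=[-0.7369]
Step 46: x=[1.5678] v=[-0.6243]
Step 47: x=[1.5423] v=[-0.5094]
Step 48: x=[1.5227] v=[-0.3926]
Step 49: x=[1.5090] v=[-0.2743]
Step 50: x=[1.5013] v=[-0.1550]
v[0] did not become non-negative within 50 steps; using fallback time=2.5000

Answer: 2.5000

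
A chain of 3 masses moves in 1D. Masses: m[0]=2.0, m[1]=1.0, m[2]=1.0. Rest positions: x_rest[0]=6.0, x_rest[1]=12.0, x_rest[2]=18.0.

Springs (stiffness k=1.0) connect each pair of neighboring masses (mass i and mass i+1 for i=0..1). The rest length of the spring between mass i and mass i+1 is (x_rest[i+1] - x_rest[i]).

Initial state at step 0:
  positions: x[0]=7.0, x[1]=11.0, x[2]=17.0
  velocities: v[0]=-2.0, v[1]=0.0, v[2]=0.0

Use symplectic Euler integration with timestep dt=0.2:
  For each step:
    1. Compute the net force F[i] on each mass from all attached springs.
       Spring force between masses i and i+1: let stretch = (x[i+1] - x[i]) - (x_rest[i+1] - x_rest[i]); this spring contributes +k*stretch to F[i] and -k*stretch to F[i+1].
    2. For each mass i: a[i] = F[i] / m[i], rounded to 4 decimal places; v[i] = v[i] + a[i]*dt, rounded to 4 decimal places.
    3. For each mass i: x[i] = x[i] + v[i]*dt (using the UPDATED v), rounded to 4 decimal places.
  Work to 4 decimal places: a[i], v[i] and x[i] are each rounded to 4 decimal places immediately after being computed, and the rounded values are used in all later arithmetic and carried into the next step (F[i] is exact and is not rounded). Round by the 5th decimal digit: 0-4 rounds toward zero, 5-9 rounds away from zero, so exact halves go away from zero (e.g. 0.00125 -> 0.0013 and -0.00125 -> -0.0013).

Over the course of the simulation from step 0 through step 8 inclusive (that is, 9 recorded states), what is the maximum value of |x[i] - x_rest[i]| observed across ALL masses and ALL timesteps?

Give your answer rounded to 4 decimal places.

Step 0: x=[7.0000 11.0000 17.0000] v=[-2.0000 0.0000 0.0000]
Step 1: x=[6.5600 11.0800 17.0000] v=[-2.2000 0.4000 0.0000]
Step 2: x=[6.0904 11.2160 17.0032] v=[-2.3480 0.6800 0.0160]
Step 3: x=[5.6033 11.3785 17.0149] v=[-2.4354 0.8123 0.0586]
Step 4: x=[5.1117 11.5354 17.0412] v=[-2.4579 0.7845 0.1313]
Step 5: x=[4.6286 11.6556 17.0872] v=[-2.4155 0.6009 0.2301]
Step 6: x=[4.1660 11.7120 17.1560] v=[-2.3128 0.2818 0.3438]
Step 7: x=[3.7344 11.6843 17.2470] v=[-2.1582 -0.1386 0.4550]
Step 8: x=[3.3418 11.5611 17.3555] v=[-1.9632 -0.6160 0.5425]
Max displacement = 2.6582

Answer: 2.6582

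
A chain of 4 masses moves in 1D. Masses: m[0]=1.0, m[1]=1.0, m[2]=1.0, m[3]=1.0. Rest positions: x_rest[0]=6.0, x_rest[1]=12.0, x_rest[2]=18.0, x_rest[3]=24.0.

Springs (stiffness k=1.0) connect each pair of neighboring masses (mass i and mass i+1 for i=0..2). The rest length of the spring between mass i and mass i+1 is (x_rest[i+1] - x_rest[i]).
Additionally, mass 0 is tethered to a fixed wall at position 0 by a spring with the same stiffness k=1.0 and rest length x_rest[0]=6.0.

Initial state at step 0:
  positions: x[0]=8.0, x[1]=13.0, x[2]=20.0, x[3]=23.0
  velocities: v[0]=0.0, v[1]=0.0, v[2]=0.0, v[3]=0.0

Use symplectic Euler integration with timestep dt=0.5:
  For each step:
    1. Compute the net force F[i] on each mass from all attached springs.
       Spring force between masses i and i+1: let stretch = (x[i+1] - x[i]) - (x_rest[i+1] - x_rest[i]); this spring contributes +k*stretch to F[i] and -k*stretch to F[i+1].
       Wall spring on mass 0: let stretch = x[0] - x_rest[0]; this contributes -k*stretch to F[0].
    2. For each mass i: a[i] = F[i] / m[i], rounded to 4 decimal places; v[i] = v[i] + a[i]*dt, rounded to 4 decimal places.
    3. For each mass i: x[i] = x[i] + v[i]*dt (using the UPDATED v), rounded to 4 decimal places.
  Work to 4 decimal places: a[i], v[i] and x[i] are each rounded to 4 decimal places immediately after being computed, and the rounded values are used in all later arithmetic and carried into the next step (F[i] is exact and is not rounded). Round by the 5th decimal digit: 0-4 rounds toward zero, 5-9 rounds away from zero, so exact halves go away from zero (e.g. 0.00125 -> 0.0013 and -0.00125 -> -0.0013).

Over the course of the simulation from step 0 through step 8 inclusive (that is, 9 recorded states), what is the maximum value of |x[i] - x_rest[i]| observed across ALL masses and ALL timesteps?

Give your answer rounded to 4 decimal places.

Step 0: x=[8.0000 13.0000 20.0000 23.0000] v=[0.0000 0.0000 0.0000 0.0000]
Step 1: x=[7.2500 13.5000 19.0000 23.7500] v=[-1.5000 1.0000 -2.0000 1.5000]
Step 2: x=[6.2500 13.8125 17.8125 24.8125] v=[-2.0000 0.6250 -2.3750 2.1250]
Step 3: x=[5.5781 13.2344 17.3750 25.6250] v=[-1.3438 -1.1563 -0.8750 1.6250]
Step 4: x=[5.4258 11.7773 17.9649 25.8750] v=[-0.3047 -2.9142 1.1797 0.5000]
Step 5: x=[5.5049 10.2792 18.9854 25.6475] v=[0.1582 -2.9962 2.0410 -0.4551]
Step 6: x=[5.4014 9.7641 19.4949 25.2544] v=[-0.2071 -1.0303 1.0190 -0.7862]
Step 7: x=[5.0382 10.5910 19.0116 24.9214] v=[-0.7265 1.6538 -0.9667 -0.6660]
Step 8: x=[4.8036 12.1349 17.9006 24.6110] v=[-0.4692 3.0877 -2.2221 -0.6209]
Max displacement = 2.2359

Answer: 2.2359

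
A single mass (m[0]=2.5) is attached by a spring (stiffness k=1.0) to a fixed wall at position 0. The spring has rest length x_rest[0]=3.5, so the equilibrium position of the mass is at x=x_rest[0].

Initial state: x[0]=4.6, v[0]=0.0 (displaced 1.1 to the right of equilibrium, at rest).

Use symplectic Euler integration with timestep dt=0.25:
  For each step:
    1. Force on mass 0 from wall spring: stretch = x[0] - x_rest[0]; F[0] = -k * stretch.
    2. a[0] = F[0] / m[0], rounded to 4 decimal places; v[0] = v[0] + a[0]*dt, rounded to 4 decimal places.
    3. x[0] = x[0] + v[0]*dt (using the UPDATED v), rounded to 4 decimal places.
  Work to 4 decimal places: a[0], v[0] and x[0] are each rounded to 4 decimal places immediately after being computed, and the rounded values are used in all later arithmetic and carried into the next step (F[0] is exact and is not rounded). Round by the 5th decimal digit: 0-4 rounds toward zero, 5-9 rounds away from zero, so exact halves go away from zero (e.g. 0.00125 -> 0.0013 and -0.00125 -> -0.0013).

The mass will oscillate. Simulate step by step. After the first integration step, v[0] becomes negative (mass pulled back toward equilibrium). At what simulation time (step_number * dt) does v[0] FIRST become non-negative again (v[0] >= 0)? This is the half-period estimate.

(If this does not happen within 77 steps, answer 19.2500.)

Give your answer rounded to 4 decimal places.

Step 0: x=[4.6000] v=[0.0000]
Step 1: x=[4.5725] v=[-0.1100]
Step 2: x=[4.5182] v=[-0.2173]
Step 3: x=[4.4384] v=[-0.3191]
Step 4: x=[4.3352] v=[-0.4130]
Step 5: x=[4.2111] v=[-0.4965]
Step 6: x=[4.0692] v=[-0.5676]
Step 7: x=[3.9131] v=[-0.6245]
Step 8: x=[3.7467] v=[-0.6658]
Step 9: x=[3.5741] v=[-0.6905]
Step 10: x=[3.3996] v=[-0.6979]
Step 11: x=[3.2276] v=[-0.6879]
Step 12: x=[3.0624] v=[-0.6607]
Step 13: x=[2.9082] v=[-0.6170]
Step 14: x=[2.7688] v=[-0.5578]
Step 15: x=[2.6476] v=[-0.4847]
Step 16: x=[2.5477] v=[-0.3995]
Step 17: x=[2.4716] v=[-0.3043]
Step 18: x=[2.4212] v=[-0.2015]
Step 19: x=[2.3978] v=[-0.0936]
Step 20: x=[2.4020] v=[0.0166]
First v>=0 after going negative at step 20, time=5.0000

Answer: 5.0000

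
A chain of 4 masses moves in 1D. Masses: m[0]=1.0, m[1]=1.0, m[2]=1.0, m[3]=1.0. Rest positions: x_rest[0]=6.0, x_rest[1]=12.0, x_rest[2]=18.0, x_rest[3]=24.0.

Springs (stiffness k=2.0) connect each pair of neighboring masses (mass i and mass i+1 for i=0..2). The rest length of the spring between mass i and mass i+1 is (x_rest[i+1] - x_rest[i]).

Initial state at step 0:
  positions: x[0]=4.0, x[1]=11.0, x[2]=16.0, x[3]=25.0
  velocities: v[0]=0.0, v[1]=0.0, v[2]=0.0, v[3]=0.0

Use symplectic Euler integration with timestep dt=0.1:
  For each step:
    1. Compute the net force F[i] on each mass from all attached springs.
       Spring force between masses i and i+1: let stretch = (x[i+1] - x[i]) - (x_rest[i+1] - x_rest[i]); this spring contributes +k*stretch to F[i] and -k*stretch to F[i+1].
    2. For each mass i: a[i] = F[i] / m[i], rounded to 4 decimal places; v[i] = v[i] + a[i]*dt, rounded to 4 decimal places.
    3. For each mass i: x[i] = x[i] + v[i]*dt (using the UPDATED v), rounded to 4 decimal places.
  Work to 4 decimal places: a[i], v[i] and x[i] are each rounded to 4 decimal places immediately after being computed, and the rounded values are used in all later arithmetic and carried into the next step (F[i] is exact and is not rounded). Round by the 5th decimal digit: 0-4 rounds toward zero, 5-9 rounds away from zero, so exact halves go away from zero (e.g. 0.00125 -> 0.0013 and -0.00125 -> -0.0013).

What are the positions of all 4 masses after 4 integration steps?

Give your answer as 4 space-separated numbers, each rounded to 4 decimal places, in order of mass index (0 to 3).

Step 0: x=[4.0000 11.0000 16.0000 25.0000] v=[0.0000 0.0000 0.0000 0.0000]
Step 1: x=[4.0200 10.9600 16.0800 24.9400] v=[0.2000 -0.4000 0.8000 -0.6000]
Step 2: x=[4.0588 10.8836 16.2348 24.8228] v=[0.3880 -0.7640 1.5480 -1.1720]
Step 3: x=[4.1141 10.7777 16.4543 24.6538] v=[0.5530 -1.0587 2.1954 -1.6896]
Step 4: x=[4.1827 10.6521 16.7243 24.4409] v=[0.6857 -1.2561 2.7000 -2.1295]

Answer: 4.1827 10.6521 16.7243 24.4409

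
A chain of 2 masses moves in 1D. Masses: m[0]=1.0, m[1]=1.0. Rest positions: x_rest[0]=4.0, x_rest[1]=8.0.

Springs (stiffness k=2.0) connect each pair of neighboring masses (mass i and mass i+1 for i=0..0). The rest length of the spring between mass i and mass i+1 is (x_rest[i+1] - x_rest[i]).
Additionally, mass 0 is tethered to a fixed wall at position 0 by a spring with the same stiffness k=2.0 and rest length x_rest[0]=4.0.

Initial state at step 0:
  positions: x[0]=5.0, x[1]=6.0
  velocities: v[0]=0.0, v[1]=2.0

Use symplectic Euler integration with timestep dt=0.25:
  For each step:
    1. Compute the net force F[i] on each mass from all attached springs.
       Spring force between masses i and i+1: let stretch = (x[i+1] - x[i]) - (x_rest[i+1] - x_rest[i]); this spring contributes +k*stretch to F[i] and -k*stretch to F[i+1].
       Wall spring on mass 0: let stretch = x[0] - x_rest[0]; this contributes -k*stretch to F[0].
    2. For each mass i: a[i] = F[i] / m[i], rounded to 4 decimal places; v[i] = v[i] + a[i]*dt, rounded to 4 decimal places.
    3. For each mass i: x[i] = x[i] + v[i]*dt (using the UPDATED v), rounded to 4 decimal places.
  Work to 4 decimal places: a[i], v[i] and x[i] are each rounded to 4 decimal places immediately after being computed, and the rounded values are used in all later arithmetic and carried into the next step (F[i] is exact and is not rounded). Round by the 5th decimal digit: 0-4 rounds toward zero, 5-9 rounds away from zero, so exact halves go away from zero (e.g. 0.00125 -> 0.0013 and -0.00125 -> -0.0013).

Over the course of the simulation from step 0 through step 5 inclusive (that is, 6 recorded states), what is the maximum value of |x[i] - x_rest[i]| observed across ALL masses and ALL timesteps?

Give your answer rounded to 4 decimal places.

Step 0: x=[5.0000 6.0000] v=[0.0000 2.0000]
Step 1: x=[4.5000 6.8750] v=[-2.0000 3.5000]
Step 2: x=[3.7344 7.9531] v=[-3.0625 4.3125]
Step 3: x=[3.0293 9.0039] v=[-2.8204 4.2032]
Step 4: x=[2.6924 9.8079] v=[-1.3478 3.2159]
Step 5: x=[2.9084 10.2225] v=[0.8638 1.6582]
Max displacement = 2.2225

Answer: 2.2225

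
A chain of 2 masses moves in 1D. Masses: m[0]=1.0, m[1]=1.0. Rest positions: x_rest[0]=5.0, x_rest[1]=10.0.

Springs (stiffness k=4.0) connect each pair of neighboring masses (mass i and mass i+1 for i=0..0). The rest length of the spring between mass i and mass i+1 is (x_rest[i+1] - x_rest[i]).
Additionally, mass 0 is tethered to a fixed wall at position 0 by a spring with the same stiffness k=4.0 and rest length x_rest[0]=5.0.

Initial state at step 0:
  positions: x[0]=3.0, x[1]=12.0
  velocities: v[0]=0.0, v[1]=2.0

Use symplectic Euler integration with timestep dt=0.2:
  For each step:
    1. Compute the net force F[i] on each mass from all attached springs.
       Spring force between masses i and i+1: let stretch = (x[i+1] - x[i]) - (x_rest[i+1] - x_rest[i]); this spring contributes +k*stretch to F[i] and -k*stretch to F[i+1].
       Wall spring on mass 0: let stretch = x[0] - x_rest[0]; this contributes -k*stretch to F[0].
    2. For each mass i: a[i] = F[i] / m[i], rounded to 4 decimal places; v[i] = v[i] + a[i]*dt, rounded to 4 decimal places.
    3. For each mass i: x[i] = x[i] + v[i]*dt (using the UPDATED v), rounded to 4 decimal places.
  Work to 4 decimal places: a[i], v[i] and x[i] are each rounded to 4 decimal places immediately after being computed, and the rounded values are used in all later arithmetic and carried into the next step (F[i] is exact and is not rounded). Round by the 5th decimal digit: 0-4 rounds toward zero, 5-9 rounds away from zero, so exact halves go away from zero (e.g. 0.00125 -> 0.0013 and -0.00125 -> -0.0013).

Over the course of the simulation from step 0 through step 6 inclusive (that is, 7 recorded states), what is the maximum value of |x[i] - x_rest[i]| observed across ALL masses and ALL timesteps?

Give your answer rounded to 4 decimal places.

Step 0: x=[3.0000 12.0000] v=[0.0000 2.0000]
Step 1: x=[3.9600 11.7600] v=[4.8000 -1.2000]
Step 2: x=[5.5344 11.0720] v=[7.8720 -3.4400]
Step 3: x=[7.1093 10.2980] v=[7.8746 -3.8701]
Step 4: x=[8.0569 9.8138] v=[4.7381 -2.4211]
Step 5: x=[7.9965 9.8485] v=[-0.3019 0.1734]
Step 6: x=[6.9530 10.3869] v=[-5.2175 2.6918]
Max displacement = 3.0569

Answer: 3.0569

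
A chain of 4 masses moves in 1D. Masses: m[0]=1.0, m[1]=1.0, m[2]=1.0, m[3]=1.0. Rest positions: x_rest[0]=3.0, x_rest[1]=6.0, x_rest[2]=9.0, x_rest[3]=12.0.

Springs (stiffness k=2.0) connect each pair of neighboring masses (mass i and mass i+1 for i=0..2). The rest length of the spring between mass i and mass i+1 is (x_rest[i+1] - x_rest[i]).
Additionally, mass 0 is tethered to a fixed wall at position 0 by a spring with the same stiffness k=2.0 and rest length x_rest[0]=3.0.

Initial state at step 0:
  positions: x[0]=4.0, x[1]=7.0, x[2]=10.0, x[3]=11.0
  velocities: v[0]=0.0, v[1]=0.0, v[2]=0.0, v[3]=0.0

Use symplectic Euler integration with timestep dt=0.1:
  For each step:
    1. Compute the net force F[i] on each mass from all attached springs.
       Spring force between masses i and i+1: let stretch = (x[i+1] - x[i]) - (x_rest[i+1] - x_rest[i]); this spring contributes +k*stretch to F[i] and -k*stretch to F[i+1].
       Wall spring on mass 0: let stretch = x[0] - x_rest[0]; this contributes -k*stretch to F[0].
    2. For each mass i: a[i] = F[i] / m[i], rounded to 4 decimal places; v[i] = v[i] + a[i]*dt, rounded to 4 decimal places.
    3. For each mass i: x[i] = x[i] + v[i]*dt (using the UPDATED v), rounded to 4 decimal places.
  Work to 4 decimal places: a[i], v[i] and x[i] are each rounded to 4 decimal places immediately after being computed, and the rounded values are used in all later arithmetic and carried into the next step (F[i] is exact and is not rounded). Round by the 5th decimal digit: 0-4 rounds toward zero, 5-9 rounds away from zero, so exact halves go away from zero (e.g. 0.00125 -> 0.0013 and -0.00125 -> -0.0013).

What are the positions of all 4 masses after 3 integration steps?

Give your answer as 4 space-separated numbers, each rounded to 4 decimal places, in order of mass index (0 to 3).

Step 0: x=[4.0000 7.0000 10.0000 11.0000] v=[0.0000 0.0000 0.0000 0.0000]
Step 1: x=[3.9800 7.0000 9.9600 11.0400] v=[-0.2000 0.0000 -0.4000 0.4000]
Step 2: x=[3.9408 6.9988 9.8824 11.1184] v=[-0.3920 -0.0120 -0.7760 0.7840]
Step 3: x=[3.8839 6.9941 9.7719 11.2321] v=[-0.5686 -0.0469 -1.1055 1.1368]

Answer: 3.8839 6.9941 9.7719 11.2321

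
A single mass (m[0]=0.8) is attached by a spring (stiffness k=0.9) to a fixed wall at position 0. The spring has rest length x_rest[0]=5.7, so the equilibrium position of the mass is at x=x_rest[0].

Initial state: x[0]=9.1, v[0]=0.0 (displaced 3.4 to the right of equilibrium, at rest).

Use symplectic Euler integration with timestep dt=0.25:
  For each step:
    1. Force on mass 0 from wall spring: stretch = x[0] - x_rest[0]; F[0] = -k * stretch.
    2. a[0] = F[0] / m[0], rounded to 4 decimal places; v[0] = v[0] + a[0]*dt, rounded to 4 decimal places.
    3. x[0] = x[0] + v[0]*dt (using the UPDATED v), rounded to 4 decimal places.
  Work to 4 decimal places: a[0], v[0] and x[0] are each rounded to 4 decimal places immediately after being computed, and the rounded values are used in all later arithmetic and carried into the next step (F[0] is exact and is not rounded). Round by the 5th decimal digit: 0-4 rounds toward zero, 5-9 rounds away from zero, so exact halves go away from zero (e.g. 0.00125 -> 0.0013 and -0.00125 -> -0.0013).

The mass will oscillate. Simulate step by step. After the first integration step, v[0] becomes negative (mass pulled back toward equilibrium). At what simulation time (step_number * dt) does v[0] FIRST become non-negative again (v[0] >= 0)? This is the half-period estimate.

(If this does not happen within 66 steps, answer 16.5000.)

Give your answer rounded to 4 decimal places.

Answer: 3.0000

Derivation:
Step 0: x=[9.1000] v=[0.0000]
Step 1: x=[8.8609] v=[-0.9563]
Step 2: x=[8.3996] v=[-1.8453]
Step 3: x=[7.7485] v=[-2.6046]
Step 4: x=[6.9533] v=[-3.1808]
Step 5: x=[6.0700] v=[-3.5333]
Step 6: x=[5.1607] v=[-3.6374]
Step 7: x=[4.2893] v=[-3.4857]
Step 8: x=[3.5171] v=[-3.0890]
Step 9: x=[2.8983] v=[-2.4751]
Step 10: x=[2.4765] v=[-1.6871]
Step 11: x=[2.2814] v=[-0.7805]
Step 12: x=[2.3267] v=[0.1810]
First v>=0 after going negative at step 12, time=3.0000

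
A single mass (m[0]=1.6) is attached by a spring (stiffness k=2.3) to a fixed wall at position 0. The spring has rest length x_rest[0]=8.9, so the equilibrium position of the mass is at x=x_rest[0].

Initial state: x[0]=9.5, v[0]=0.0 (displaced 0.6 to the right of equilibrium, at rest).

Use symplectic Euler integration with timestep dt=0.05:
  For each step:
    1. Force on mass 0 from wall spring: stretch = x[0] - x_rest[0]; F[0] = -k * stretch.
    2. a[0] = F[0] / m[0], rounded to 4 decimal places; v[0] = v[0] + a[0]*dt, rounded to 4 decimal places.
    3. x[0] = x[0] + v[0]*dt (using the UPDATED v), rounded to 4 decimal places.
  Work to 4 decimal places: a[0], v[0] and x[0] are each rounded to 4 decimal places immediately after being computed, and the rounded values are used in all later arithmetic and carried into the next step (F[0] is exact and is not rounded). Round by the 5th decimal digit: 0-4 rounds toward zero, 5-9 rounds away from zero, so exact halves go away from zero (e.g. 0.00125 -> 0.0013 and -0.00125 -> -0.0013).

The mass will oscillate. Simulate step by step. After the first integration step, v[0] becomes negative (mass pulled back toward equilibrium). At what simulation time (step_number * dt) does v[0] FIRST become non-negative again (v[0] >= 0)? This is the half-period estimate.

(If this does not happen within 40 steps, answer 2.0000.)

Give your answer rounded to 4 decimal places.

Answer: 2.0000

Derivation:
Step 0: x=[9.5000] v=[0.0000]
Step 1: x=[9.4978] v=[-0.0431]
Step 2: x=[9.4935] v=[-0.0861]
Step 3: x=[9.4871] v=[-0.1288]
Step 4: x=[9.4786] v=[-0.1710]
Step 5: x=[9.4680] v=[-0.2126]
Step 6: x=[9.4553] v=[-0.2534]
Step 7: x=[9.4406] v=[-0.2933]
Step 8: x=[9.4240] v=[-0.3322]
Step 9: x=[9.4055] v=[-0.3699]
Step 10: x=[9.3852] v=[-0.4062]
Step 11: x=[9.3631] v=[-0.4411]
Step 12: x=[9.3394] v=[-0.4744]
Step 13: x=[9.3141] v=[-0.5060]
Step 14: x=[9.2873] v=[-0.5358]
Step 15: x=[9.2591] v=[-0.5636]
Step 16: x=[9.2296] v=[-0.5894]
Step 17: x=[9.1989] v=[-0.6131]
Step 18: x=[9.1672] v=[-0.6346]
Step 19: x=[9.1345] v=[-0.6538]
Step 20: x=[9.1010] v=[-0.6707]
Step 21: x=[9.0667] v=[-0.6851]
Step 22: x=[9.0318] v=[-0.6971]
Step 23: x=[8.9965] v=[-0.7066]
Step 24: x=[8.9608] v=[-0.7135]
Step 25: x=[8.9249] v=[-0.7179]
Step 26: x=[8.8889] v=[-0.7197]
Step 27: x=[8.8530] v=[-0.7189]
Step 28: x=[8.8172] v=[-0.7155]
Step 29: x=[8.7817] v=[-0.7096]
Step 30: x=[8.7466] v=[-0.7011]
Step 31: x=[8.7121] v=[-0.6901]
Step 32: x=[8.6783] v=[-0.6766]
Step 33: x=[8.6453] v=[-0.6607]
Step 34: x=[8.6132] v=[-0.6424]
Step 35: x=[8.5821] v=[-0.6218]
Step 36: x=[8.5522] v=[-0.5990]
Step 37: x=[8.5235] v=[-0.5740]
Step 38: x=[8.4962] v=[-0.5469]
Step 39: x=[8.4703] v=[-0.5179]
Step 40: x=[8.4460] v=[-0.4870]
v[0] did not become non-negative within 40 steps; using fallback time=2.0000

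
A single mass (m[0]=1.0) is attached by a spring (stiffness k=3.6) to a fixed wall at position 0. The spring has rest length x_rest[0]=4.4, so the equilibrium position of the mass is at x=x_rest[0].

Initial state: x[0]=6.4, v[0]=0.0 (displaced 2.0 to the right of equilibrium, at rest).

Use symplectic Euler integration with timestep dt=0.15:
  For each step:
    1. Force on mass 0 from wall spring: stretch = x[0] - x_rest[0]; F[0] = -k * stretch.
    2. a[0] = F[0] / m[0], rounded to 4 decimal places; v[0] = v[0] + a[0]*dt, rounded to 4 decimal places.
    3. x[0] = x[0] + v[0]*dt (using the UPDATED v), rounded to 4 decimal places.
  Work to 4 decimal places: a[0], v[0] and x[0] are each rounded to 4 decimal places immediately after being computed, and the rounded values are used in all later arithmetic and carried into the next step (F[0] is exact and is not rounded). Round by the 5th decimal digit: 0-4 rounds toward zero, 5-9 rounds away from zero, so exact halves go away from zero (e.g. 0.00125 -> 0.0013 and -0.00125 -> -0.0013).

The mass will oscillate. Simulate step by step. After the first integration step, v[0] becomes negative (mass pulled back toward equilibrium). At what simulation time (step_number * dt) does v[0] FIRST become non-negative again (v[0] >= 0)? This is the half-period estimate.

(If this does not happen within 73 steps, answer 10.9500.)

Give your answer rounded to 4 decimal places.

Answer: 1.8000

Derivation:
Step 0: x=[6.4000] v=[0.0000]
Step 1: x=[6.2380] v=[-1.0800]
Step 2: x=[5.9271] v=[-2.0725]
Step 3: x=[5.4925] v=[-2.8971]
Step 4: x=[4.9694] v=[-3.4871]
Step 5: x=[4.4002] v=[-3.7946]
Step 6: x=[3.8310] v=[-3.7947]
Step 7: x=[3.3079] v=[-3.4874]
Step 8: x=[2.8732] v=[-2.8977]
Step 9: x=[2.5622] v=[-2.0732]
Step 10: x=[2.4001] v=[-1.0808]
Step 11: x=[2.4000] v=[-0.0009]
Step 12: x=[2.5619] v=[1.0791]
First v>=0 after going negative at step 12, time=1.8000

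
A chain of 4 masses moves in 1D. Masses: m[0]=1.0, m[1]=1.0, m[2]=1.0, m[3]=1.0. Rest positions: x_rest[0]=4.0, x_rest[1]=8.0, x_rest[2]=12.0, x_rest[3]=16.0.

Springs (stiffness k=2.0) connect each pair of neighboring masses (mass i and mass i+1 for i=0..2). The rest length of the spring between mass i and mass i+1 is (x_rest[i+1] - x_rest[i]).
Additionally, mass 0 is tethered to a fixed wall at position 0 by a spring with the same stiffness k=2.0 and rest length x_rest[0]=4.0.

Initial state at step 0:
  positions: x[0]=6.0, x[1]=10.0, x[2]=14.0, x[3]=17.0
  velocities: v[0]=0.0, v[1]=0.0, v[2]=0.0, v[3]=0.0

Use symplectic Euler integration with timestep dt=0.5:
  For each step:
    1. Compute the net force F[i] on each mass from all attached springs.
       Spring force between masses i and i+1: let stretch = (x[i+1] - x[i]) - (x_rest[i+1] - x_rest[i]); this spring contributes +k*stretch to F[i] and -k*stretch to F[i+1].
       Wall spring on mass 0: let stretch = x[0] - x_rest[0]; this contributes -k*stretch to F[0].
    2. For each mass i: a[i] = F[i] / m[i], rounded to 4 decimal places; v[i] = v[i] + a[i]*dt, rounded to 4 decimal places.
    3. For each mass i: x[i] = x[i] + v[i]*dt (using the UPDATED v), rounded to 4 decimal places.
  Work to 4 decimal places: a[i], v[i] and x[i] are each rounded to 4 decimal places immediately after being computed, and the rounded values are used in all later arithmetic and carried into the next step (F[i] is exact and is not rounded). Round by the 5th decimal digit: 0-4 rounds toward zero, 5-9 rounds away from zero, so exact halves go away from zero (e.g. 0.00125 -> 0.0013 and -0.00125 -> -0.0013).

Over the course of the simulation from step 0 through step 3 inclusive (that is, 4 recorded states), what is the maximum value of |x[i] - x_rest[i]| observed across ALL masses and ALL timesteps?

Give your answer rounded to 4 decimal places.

Answer: 2.1250

Derivation:
Step 0: x=[6.0000 10.0000 14.0000 17.0000] v=[0.0000 0.0000 0.0000 0.0000]
Step 1: x=[5.0000 10.0000 13.5000 17.5000] v=[-2.0000 0.0000 -1.0000 1.0000]
Step 2: x=[4.0000 9.2500 13.2500 18.0000] v=[-2.0000 -1.5000 -0.5000 1.0000]
Step 3: x=[3.6250 7.8750 13.3750 18.1250] v=[-0.7500 -2.7500 0.2500 0.2500]
Max displacement = 2.1250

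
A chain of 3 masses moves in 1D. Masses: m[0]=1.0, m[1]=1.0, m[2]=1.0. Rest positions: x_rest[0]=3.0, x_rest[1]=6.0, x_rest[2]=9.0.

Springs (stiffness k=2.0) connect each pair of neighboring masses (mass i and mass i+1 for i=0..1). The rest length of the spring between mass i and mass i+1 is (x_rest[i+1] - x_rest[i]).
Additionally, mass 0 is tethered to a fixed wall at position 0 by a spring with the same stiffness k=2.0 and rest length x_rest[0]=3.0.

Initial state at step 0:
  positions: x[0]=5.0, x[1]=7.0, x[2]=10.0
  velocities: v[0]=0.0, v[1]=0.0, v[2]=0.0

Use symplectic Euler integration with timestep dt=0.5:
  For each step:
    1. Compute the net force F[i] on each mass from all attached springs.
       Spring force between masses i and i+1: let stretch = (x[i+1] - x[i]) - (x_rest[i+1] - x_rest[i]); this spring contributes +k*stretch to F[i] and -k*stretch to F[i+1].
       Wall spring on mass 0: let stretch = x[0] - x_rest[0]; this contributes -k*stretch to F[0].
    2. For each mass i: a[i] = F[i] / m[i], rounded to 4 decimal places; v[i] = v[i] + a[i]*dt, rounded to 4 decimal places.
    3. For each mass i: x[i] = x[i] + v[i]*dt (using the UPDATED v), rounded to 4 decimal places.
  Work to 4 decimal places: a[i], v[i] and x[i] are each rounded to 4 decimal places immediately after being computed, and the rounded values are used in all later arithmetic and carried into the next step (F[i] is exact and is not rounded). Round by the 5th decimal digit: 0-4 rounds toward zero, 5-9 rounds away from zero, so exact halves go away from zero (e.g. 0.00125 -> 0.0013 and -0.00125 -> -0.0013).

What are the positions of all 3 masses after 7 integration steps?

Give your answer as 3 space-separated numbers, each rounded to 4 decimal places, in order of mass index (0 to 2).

Step 0: x=[5.0000 7.0000 10.0000] v=[0.0000 0.0000 0.0000]
Step 1: x=[3.5000 7.5000 10.0000] v=[-3.0000 1.0000 0.0000]
Step 2: x=[2.2500 7.2500 10.2500] v=[-2.5000 -0.5000 0.5000]
Step 3: x=[2.3750 6.0000 10.5000] v=[0.2500 -2.5000 0.5000]
Step 4: x=[3.1250 5.1875 10.0000] v=[1.5000 -1.6250 -1.0000]
Step 5: x=[3.3438 5.7500 8.5938] v=[0.4375 1.1250 -2.8125]
Step 6: x=[3.0938 6.5313 7.2657] v=[-0.5001 1.5626 -2.6563]
Step 7: x=[3.0156 5.9611 7.0704] v=[-0.1564 -1.1405 -0.3907]

Answer: 3.0156 5.9611 7.0704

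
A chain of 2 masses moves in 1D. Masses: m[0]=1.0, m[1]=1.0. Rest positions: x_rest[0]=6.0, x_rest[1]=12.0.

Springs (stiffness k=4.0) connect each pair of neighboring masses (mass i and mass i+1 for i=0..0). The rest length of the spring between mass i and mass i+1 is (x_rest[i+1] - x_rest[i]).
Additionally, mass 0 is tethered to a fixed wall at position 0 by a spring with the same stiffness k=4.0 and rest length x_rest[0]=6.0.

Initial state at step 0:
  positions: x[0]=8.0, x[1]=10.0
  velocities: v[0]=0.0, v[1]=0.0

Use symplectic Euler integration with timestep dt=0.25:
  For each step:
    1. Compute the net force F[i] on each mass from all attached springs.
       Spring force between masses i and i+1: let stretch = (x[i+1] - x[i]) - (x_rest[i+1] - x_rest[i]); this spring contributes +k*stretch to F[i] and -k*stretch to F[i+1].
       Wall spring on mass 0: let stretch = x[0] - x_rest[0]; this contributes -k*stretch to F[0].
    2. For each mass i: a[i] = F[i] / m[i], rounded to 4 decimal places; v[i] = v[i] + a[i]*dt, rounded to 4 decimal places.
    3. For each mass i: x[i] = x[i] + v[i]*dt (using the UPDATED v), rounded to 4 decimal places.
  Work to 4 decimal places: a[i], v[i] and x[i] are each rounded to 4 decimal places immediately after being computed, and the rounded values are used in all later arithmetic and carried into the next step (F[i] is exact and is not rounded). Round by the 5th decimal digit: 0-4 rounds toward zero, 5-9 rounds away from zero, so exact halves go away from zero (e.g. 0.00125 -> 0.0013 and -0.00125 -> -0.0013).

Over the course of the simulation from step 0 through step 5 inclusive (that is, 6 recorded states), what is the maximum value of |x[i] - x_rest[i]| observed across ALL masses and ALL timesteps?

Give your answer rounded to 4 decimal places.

Answer: 2.6562

Derivation:
Step 0: x=[8.0000 10.0000] v=[0.0000 0.0000]
Step 1: x=[6.5000 11.0000] v=[-6.0000 4.0000]
Step 2: x=[4.5000 12.3750] v=[-8.0000 5.5000]
Step 3: x=[3.3438 13.2813] v=[-4.6250 3.6250]
Step 4: x=[3.8360 13.2032] v=[1.9687 -0.3125]
Step 5: x=[5.7110 12.2833] v=[7.4999 -3.6797]
Max displacement = 2.6562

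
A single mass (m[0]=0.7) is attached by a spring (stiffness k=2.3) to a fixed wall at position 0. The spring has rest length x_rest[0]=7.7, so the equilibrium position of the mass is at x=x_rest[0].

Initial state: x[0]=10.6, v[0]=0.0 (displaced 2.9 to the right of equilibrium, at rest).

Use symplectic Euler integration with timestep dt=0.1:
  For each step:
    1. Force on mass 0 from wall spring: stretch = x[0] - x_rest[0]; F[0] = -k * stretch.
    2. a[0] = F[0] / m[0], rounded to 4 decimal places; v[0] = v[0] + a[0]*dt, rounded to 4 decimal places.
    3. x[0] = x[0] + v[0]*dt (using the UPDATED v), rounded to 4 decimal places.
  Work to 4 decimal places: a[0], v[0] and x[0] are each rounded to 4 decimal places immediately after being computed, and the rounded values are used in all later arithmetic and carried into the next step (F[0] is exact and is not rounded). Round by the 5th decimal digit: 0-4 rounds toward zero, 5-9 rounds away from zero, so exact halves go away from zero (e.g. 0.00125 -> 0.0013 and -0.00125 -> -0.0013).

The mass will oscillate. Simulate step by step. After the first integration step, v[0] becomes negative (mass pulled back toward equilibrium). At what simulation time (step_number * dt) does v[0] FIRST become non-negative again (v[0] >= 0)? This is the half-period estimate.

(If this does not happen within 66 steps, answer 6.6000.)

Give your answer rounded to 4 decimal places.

Answer: 1.8000

Derivation:
Step 0: x=[10.6000] v=[0.0000]
Step 1: x=[10.5047] v=[-0.9529]
Step 2: x=[10.3173] v=[-1.8744]
Step 3: x=[10.0439] v=[-2.7344]
Step 4: x=[9.6935] v=[-3.5045]
Step 5: x=[9.2776] v=[-4.1595]
Step 6: x=[8.8098] v=[-4.6779]
Step 7: x=[8.3055] v=[-5.0426]
Step 8: x=[7.7813] v=[-5.2416]
Step 9: x=[7.2545] v=[-5.2683]
Step 10: x=[6.7423] v=[-5.1219]
Step 11: x=[6.2616] v=[-4.8072]
Step 12: x=[5.8281] v=[-4.3346]
Step 13: x=[5.4561] v=[-3.7196]
Step 14: x=[5.1579] v=[-2.9823]
Step 15: x=[4.9432] v=[-2.1470]
Step 16: x=[4.8191] v=[-1.2412]
Step 17: x=[4.7896] v=[-0.2946]
Step 18: x=[4.8558] v=[0.6617]
First v>=0 after going negative at step 18, time=1.8000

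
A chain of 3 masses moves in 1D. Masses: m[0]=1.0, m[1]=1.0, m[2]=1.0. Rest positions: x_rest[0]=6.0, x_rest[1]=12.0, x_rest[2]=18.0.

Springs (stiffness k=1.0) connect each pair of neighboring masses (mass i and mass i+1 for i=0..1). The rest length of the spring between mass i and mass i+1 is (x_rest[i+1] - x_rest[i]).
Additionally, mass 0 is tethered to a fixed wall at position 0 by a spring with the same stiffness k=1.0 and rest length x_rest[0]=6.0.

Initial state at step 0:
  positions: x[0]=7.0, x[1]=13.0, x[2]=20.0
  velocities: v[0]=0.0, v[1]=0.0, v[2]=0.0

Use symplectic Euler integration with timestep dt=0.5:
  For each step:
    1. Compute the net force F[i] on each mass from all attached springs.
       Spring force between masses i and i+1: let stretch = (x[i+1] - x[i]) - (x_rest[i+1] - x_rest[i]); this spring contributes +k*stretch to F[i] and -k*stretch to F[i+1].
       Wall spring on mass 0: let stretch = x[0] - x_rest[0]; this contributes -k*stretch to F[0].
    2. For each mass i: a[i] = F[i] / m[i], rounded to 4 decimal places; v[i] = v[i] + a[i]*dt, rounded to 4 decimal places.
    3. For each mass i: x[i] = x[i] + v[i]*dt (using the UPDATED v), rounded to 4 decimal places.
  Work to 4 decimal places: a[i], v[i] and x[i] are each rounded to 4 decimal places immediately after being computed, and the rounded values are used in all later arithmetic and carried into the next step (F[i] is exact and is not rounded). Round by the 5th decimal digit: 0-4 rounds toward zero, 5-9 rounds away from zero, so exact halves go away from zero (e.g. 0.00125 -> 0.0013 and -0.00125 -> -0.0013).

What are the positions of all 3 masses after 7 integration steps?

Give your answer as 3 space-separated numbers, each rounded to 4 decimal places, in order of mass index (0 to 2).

Answer: 6.1684 11.5393 17.9633

Derivation:
Step 0: x=[7.0000 13.0000 20.0000] v=[0.0000 0.0000 0.0000]
Step 1: x=[6.7500 13.2500 19.7500] v=[-0.5000 0.5000 -0.5000]
Step 2: x=[6.4375 13.5000 19.3750] v=[-0.6250 0.5000 -0.7500]
Step 3: x=[6.2813 13.4531 19.0313] v=[-0.3125 -0.0938 -0.6875]
Step 4: x=[6.3477 13.0078 18.7930] v=[0.1328 -0.8906 -0.4766]
Step 5: x=[6.4922 12.3438 18.6084] v=[0.2890 -1.3281 -0.3692]
Step 6: x=[6.4766 11.7830 18.3577] v=[-0.0313 -1.1216 -0.5015]
Step 7: x=[6.1684 11.5393 17.9633] v=[-0.6164 -0.4875 -0.7889]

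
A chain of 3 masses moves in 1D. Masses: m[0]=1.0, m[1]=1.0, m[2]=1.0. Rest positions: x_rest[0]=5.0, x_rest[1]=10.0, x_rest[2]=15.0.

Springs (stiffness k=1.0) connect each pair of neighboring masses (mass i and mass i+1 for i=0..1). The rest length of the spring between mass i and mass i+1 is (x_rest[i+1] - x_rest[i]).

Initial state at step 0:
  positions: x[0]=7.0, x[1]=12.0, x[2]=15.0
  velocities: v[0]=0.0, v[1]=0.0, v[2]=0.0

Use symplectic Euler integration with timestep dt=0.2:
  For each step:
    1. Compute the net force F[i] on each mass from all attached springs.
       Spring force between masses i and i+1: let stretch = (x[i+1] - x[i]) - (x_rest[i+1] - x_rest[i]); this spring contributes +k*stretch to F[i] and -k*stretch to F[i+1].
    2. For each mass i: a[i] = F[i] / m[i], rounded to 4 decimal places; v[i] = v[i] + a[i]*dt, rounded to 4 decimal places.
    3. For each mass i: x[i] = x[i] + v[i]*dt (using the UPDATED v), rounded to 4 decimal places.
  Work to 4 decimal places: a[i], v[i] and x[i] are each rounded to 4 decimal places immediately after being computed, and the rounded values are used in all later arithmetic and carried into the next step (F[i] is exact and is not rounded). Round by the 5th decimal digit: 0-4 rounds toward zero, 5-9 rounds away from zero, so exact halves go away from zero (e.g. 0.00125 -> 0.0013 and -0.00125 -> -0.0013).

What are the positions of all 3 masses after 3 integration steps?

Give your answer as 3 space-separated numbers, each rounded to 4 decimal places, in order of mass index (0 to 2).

Answer: 6.9845 11.5668 15.4486

Derivation:
Step 0: x=[7.0000 12.0000 15.0000] v=[0.0000 0.0000 0.0000]
Step 1: x=[7.0000 11.9200 15.0800] v=[0.0000 -0.4000 0.4000]
Step 2: x=[6.9968 11.7696 15.2336] v=[-0.0160 -0.7520 0.7680]
Step 3: x=[6.9845 11.5668 15.4486] v=[-0.0614 -1.0138 1.0752]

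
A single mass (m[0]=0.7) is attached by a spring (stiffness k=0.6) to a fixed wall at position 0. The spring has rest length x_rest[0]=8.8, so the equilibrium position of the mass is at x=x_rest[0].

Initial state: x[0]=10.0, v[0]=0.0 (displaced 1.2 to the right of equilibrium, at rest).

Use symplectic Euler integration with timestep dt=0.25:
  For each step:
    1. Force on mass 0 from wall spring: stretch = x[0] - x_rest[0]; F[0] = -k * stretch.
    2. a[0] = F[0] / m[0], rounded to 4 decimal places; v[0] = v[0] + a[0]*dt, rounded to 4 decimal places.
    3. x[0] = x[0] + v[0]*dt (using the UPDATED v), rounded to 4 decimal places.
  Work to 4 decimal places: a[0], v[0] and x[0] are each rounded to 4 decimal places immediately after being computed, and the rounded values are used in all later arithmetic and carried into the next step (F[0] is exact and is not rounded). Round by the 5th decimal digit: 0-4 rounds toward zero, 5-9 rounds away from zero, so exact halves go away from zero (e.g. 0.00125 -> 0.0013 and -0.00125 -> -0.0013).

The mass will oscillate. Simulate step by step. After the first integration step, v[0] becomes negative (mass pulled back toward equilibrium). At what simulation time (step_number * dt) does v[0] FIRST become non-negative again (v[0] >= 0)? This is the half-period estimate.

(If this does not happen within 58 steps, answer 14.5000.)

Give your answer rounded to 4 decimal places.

Step 0: x=[10.0000] v=[0.0000]
Step 1: x=[9.9357] v=[-0.2572]
Step 2: x=[9.8106] v=[-0.5006]
Step 3: x=[9.6313] v=[-0.7172]
Step 4: x=[9.4075] v=[-0.8953]
Step 5: x=[9.1511] v=[-1.0255]
Step 6: x=[8.8759] v=[-1.1007]
Step 7: x=[8.5967] v=[-1.1170]
Step 8: x=[8.3284] v=[-1.0734]
Step 9: x=[8.0853] v=[-0.9724]
Step 10: x=[7.8805] v=[-0.8193]
Step 11: x=[7.7249] v=[-0.6223]
Step 12: x=[7.6269] v=[-0.3919]
Step 13: x=[7.5918] v=[-0.1405]
Step 14: x=[7.6214] v=[0.1184]
First v>=0 after going negative at step 14, time=3.5000

Answer: 3.5000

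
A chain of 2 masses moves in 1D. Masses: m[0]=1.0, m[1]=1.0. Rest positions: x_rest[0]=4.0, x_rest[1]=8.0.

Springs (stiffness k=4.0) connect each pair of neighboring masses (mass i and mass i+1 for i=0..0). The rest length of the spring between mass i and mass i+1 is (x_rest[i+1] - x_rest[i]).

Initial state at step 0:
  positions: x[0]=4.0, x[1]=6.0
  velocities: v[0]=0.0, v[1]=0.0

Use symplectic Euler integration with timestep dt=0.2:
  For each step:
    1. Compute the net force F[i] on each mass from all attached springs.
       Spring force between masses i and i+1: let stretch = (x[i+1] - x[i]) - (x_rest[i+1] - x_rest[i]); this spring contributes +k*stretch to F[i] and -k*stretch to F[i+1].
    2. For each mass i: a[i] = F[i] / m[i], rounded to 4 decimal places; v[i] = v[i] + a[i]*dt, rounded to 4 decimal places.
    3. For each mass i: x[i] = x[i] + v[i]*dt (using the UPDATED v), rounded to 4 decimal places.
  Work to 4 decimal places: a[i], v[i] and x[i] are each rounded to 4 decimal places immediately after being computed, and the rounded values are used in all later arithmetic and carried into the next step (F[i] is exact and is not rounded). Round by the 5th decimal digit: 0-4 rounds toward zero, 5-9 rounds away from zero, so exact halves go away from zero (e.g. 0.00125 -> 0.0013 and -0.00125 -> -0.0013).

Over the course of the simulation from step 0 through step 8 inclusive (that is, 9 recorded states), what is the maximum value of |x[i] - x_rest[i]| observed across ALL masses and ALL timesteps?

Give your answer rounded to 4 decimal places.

Answer: 2.0425

Derivation:
Step 0: x=[4.0000 6.0000] v=[0.0000 0.0000]
Step 1: x=[3.6800 6.3200] v=[-1.6000 1.6000]
Step 2: x=[3.1424 6.8576] v=[-2.6880 2.6880]
Step 3: x=[2.5592 7.4408] v=[-2.9158 2.9158]
Step 4: x=[2.1171 7.8829] v=[-2.2105 2.2105]
Step 5: x=[1.9575 8.0425] v=[-0.7979 0.7979]
Step 6: x=[2.1315 7.8685] v=[0.8701 -0.8701]
Step 7: x=[2.5834 7.4166] v=[2.2597 -2.2597]
Step 8: x=[3.1687 6.8313] v=[2.9263 -2.9263]
Max displacement = 2.0425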